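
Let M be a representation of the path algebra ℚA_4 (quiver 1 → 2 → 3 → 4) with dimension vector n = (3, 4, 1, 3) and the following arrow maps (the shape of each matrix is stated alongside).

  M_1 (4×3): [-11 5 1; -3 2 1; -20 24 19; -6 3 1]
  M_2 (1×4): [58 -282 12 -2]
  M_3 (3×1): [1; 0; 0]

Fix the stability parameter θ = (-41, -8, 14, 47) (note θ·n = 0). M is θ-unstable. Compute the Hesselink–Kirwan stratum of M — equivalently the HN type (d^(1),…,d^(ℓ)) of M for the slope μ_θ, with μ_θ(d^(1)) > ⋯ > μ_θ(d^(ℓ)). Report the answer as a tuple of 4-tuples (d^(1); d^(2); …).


Interval decomposition of M: I[1,2]^2, I[1,4], I[2,2], I[4,4]^2.
HN type (ℓ=4): μ^(1)=47; μ^(2)=14; μ^(3)=-8; μ^(4)=-41

((0, 0, 0, 3); (0, 0, 1, 0); (0, 4, 0, 0); (3, 0, 0, 0))


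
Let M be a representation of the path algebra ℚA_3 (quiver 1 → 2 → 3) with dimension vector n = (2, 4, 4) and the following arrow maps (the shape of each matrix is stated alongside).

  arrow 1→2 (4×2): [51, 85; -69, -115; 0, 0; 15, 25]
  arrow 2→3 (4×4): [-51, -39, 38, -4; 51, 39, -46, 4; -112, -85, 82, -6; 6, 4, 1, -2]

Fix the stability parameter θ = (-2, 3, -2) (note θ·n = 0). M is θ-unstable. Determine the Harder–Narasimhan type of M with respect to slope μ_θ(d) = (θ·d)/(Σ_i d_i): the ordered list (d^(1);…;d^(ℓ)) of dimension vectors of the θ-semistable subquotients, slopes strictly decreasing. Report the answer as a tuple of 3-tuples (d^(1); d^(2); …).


Interval decomposition of M: I[1,1], I[1,3], I[2,3]^3.
HN type (ℓ=2): μ^(1)=1/2; μ^(2)=-2

((0, 4, 4); (2, 0, 0))


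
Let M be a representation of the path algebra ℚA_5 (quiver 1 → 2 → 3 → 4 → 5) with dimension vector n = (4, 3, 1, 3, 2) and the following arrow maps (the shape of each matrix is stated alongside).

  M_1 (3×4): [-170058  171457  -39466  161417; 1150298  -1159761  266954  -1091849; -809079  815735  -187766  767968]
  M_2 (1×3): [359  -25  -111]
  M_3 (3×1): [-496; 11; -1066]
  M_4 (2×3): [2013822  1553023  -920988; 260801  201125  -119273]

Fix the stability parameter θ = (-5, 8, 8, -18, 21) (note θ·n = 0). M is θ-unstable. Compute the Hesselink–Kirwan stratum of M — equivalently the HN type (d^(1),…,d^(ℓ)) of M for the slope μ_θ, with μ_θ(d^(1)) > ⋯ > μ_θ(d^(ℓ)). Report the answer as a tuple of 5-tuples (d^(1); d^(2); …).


Interval decomposition of M: I[1,1]^2, I[1,2], I[1,5], I[2,2], I[4,4], I[4,5].
HN type (ℓ=5): μ^(1)=21; μ^(2)=8; μ^(3)=-2/3; μ^(4)=-5; μ^(5)=-18

((0, 0, 0, 0, 2); (0, 2, 0, 0, 0); (0, 1, 1, 1, 0); (4, 0, 0, 0, 0); (0, 0, 0, 2, 0))


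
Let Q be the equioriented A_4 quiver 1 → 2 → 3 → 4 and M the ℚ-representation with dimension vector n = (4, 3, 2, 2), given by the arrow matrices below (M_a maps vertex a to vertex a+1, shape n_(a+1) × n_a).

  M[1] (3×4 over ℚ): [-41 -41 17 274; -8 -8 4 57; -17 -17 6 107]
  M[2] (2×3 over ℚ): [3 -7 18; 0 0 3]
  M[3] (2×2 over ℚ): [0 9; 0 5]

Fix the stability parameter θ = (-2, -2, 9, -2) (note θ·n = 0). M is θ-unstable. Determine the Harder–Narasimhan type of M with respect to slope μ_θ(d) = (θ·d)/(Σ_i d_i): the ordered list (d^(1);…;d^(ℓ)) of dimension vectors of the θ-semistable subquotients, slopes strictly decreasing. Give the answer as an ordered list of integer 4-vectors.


Via rank(M_{q-1}∘⋯∘M_p): M ≅ I[1,1], I[1,2], I[1,3], I[1,4], I[4,4].
μ_θ-semistable layers: μ^(1)=9; μ^(2)=7/2; μ^(3)=-2

((0, 0, 1, 0); (0, 0, 1, 1); (4, 3, 0, 1))


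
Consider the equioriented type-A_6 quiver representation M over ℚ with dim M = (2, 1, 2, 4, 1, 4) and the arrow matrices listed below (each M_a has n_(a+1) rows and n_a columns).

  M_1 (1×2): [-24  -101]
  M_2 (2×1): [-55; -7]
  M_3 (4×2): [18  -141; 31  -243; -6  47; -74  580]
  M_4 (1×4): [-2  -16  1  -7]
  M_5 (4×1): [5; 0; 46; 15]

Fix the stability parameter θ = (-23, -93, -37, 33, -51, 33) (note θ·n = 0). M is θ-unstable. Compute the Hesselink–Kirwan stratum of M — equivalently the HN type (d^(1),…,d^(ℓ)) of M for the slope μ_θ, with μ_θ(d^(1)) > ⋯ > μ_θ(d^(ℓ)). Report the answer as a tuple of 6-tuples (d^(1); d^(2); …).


Via rank(M_{q-1}∘⋯∘M_p): M ≅ I[1,1], I[1,6], I[3,4], I[4,4]^2, I[6,6]^3.
μ_θ-semistable layers: μ^(1)=33; μ^(2)=-9; μ^(3)=-23; μ^(4)=-37; μ^(5)=-58

((0, 0, 0, 3, 0, 4); (0, 0, 0, 1, 1, 0); (1, 0, 0, 0, 0, 0); (0, 0, 2, 0, 0, 0); (1, 1, 0, 0, 0, 0))


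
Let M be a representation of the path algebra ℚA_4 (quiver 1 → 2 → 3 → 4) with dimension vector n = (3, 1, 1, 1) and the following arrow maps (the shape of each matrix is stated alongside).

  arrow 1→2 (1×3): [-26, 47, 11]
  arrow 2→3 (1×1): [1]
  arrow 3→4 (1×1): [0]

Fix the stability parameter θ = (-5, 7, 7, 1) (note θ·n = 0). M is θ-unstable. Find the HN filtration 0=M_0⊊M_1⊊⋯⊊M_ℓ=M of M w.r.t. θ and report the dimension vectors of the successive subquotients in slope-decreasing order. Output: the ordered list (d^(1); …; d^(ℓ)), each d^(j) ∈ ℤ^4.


Via rank(M_{q-1}∘⋯∘M_p): M ≅ I[1,1]^2, I[1,3], I[4,4].
μ_θ-semistable layers: μ^(1)=7; μ^(2)=1; μ^(3)=-5

((0, 1, 1, 0); (0, 0, 0, 1); (3, 0, 0, 0))


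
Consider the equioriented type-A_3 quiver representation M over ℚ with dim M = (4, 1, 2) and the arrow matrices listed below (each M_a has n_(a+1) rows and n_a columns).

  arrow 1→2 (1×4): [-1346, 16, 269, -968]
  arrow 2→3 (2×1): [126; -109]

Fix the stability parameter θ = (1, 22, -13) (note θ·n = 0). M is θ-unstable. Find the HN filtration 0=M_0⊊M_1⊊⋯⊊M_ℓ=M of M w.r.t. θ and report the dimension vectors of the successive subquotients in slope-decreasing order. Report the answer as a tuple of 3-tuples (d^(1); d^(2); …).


Barcode: M ≅ I[1,1]^3, I[1,3], I[3,3]. HN layers by μ_θ (3 steps, strictly decreasing):
  μ^(1)=9/2; μ^(2)=1; μ^(3)=-13

((0, 1, 1); (4, 0, 0); (0, 0, 1))


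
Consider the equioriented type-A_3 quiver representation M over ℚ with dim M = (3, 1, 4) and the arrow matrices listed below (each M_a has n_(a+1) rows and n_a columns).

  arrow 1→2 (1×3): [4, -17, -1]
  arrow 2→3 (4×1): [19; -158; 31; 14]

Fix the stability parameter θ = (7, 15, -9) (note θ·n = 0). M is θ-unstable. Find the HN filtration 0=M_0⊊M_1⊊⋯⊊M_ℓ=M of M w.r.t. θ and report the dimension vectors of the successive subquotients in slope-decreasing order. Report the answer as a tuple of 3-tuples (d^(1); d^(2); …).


Barcode: M ≅ I[1,1]^2, I[1,3], I[3,3]^3. HN layers by μ_θ (3 steps, strictly decreasing):
  μ^(1)=7; μ^(2)=13/3; μ^(3)=-9

((2, 0, 0); (1, 1, 1); (0, 0, 3))


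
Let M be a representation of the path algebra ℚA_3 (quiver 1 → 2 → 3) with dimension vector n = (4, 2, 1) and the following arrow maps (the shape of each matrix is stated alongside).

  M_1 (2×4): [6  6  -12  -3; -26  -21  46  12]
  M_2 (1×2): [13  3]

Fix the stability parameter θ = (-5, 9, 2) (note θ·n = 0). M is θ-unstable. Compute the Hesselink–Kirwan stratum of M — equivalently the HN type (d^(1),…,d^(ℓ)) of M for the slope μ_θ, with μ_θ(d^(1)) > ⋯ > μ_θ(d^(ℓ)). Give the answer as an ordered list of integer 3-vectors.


Via rank(M_{q-1}∘⋯∘M_p): M ≅ I[1,1]^2, I[1,2], I[1,3].
μ_θ-semistable layers: μ^(1)=9; μ^(2)=11/2; μ^(3)=-5

((0, 1, 0); (0, 1, 1); (4, 0, 0))


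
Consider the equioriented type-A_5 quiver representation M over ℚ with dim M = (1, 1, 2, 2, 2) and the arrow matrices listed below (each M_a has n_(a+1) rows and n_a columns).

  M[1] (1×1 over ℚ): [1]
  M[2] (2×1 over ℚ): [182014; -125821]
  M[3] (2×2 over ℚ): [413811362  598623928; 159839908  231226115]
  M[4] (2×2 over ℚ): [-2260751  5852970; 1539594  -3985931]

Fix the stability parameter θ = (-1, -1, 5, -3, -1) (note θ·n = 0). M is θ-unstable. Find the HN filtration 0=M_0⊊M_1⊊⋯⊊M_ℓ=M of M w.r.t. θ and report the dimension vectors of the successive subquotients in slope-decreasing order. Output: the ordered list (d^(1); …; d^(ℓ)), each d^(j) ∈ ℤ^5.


Barcode: M ≅ I[1,5], I[3,5]. HN layers by μ_θ (2 steps, strictly decreasing):
  μ^(1)=1/3; μ^(2)=-1

((0, 0, 2, 2, 2); (1, 1, 0, 0, 0))


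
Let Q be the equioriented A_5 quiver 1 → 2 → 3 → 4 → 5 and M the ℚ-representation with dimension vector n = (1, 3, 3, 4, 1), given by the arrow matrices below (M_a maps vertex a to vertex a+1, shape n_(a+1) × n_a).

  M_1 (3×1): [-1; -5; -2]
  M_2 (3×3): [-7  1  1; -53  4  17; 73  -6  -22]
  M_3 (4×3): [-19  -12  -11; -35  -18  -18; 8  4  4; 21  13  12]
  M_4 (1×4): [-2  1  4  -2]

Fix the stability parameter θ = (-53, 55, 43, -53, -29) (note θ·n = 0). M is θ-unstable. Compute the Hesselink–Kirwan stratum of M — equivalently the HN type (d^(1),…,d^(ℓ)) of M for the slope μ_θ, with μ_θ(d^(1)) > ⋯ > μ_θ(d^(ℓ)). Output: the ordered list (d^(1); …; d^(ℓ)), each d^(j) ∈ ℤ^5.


Interval decomposition of M: I[1,4], I[2,4], I[2,5], I[4,4].
HN type (ℓ=3): μ^(1)=15; μ^(2)=4; μ^(3)=-53

((0, 2, 2, 2, 0); (0, 1, 1, 1, 1); (1, 0, 0, 1, 0))


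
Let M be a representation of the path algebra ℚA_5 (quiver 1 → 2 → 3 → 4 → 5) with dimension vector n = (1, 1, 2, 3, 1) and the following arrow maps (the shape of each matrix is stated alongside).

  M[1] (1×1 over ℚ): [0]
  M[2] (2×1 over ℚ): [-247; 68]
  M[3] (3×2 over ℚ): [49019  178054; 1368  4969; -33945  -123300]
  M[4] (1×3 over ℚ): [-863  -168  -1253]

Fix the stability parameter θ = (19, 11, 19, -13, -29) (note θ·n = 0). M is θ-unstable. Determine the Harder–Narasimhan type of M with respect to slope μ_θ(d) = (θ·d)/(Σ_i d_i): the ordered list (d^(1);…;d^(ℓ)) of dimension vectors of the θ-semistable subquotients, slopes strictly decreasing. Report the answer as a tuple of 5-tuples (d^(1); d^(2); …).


Barcode: M ≅ I[1,1], I[2,4], I[3,5], I[4,4]. HN layers by μ_θ (4 steps, strictly decreasing):
  μ^(1)=19; μ^(2)=17/3; μ^(3)=-23/3; μ^(4)=-13

((1, 0, 0, 0, 0); (0, 1, 1, 1, 0); (0, 0, 1, 1, 1); (0, 0, 0, 1, 0))


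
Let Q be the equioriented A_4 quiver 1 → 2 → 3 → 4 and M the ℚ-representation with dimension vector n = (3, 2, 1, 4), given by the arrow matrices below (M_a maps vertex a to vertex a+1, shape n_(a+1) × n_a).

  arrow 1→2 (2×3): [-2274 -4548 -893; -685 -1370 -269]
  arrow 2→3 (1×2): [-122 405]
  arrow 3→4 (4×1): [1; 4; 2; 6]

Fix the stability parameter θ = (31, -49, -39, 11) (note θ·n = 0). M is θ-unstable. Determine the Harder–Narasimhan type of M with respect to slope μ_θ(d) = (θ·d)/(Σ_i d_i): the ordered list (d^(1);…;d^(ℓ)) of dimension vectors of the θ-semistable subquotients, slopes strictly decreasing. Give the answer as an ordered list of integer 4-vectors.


Interval decomposition of M: I[1,1], I[1,2], I[1,4], I[4,4]^3.
HN type (ℓ=4): μ^(1)=31; μ^(2)=11; μ^(3)=-9; μ^(4)=-19

((1, 0, 0, 0); (0, 0, 0, 4); (1, 1, 0, 0); (1, 1, 1, 0))


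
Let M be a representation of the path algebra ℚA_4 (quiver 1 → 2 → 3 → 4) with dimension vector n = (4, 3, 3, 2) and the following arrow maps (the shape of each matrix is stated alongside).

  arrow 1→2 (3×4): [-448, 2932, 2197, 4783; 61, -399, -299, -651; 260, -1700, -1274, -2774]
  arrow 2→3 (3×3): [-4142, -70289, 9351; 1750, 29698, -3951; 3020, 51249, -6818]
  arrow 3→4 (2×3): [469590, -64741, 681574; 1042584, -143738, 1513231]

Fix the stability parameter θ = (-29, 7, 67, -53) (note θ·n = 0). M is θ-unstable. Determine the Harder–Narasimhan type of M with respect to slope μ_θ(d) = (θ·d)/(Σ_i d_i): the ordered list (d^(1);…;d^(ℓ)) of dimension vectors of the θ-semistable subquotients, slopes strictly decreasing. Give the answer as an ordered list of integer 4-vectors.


Via rank(M_{q-1}∘⋯∘M_p): M ≅ I[1,1]^2, I[1,2], I[1,4], I[2,4], I[3,3].
μ_θ-semistable layers: μ^(1)=67; μ^(2)=7; μ^(3)=-29

((0, 0, 1, 0); (0, 3, 2, 2); (4, 0, 0, 0))


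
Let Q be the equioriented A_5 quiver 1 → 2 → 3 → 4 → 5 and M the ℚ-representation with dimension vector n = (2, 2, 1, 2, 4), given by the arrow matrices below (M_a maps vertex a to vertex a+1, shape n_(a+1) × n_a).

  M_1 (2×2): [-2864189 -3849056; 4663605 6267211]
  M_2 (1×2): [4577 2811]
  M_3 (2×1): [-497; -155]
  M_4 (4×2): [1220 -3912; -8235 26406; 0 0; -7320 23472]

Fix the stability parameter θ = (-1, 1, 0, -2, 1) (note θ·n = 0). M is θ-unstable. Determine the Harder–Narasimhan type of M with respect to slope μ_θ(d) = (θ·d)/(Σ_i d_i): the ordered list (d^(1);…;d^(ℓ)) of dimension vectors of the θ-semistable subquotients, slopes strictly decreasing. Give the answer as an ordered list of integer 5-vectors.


Interval decomposition of M: I[1,2], I[1,5], I[4,4], I[5,5]^3.
HN type (ℓ=4): μ^(1)=1; μ^(2)=-1/3; μ^(3)=-1; μ^(4)=-2

((0, 1, 0, 0, 4); (0, 1, 1, 1, 0); (2, 0, 0, 0, 0); (0, 0, 0, 1, 0))


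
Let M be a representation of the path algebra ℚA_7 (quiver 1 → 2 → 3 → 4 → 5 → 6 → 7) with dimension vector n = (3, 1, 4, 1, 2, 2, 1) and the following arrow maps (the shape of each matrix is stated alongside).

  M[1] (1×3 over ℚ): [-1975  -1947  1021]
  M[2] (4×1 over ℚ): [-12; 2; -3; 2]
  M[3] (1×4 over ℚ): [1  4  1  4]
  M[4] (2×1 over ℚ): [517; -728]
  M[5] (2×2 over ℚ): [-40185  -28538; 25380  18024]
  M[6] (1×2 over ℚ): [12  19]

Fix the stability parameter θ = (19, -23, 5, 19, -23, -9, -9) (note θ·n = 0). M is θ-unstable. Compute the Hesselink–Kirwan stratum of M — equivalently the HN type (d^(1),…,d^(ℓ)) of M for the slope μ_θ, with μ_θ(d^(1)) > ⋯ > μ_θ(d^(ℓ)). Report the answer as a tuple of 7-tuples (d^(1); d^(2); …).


Barcode: M ≅ I[1,1]^2, I[1,6], I[3,3]^3, I[5,5], I[6,7]. HN layers by μ_θ (5 steps, strictly decreasing):
  μ^(1)=19; μ^(2)=5; μ^(3)=-2; μ^(4)=-9; μ^(5)=-23

((2, 0, 0, 0, 0, 0, 0); (0, 0, 3, 0, 0, 0, 0); (1, 1, 1, 1, 1, 1, 0); (0, 0, 0, 0, 0, 1, 1); (0, 0, 0, 0, 1, 0, 0))


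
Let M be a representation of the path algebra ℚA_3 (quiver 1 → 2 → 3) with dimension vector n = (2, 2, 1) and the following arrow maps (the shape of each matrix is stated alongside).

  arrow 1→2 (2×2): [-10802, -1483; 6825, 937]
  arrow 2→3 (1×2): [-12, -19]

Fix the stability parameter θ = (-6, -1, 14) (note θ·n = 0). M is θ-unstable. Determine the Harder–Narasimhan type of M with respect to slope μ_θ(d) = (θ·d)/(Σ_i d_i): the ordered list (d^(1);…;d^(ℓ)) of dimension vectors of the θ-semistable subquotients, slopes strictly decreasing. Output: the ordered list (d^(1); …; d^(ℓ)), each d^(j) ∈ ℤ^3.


Barcode: M ≅ I[1,2], I[1,3]. HN layers by μ_θ (3 steps, strictly decreasing):
  μ^(1)=14; μ^(2)=-1; μ^(3)=-6

((0, 0, 1); (0, 2, 0); (2, 0, 0))


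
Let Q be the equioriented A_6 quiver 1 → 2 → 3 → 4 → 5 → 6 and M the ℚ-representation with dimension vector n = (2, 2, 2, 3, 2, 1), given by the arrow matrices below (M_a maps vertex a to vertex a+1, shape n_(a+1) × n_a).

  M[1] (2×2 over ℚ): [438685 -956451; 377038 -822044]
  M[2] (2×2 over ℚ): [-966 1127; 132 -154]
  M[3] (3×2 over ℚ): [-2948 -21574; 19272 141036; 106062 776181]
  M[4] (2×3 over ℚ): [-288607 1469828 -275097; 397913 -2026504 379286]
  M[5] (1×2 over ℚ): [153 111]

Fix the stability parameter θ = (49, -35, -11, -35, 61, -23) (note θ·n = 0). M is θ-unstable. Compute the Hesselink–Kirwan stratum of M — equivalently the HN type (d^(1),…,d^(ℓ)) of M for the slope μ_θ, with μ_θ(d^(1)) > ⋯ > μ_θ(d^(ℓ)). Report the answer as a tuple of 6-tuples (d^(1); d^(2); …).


Interval decomposition of M: I[1,2], I[1,3], I[3,6], I[4,4], I[4,5].
HN type (ℓ=6): μ^(1)=61; μ^(2)=19; μ^(3)=7; μ^(4)=1; μ^(5)=-23; μ^(6)=-35

((0, 0, 0, 0, 1, 0); (0, 0, 0, 0, 1, 1); (1, 1, 0, 0, 0, 0); (1, 1, 1, 0, 0, 0); (0, 0, 1, 1, 0, 0); (0, 0, 0, 2, 0, 0))


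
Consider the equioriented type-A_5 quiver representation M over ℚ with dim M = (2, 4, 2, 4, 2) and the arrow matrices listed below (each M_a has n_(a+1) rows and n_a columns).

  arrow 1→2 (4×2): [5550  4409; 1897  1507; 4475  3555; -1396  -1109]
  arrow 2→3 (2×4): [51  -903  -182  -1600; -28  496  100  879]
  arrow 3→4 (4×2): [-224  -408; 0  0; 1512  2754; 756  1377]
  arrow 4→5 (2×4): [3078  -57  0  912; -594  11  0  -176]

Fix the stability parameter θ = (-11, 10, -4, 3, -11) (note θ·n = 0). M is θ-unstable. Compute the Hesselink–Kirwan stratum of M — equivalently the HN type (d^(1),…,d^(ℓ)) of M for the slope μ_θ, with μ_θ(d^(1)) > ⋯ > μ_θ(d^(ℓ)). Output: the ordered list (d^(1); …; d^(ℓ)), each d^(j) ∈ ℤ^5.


Barcode: M ≅ I[1,3], I[1,4], I[2,2]^2, I[4,4]^2, I[4,5], I[5,5]. HN layers by μ_θ (4 steps, strictly decreasing):
  μ^(1)=10; μ^(2)=3; μ^(3)=-4; μ^(4)=-11

((0, 2, 0, 0, 0); (0, 2, 2, 3, 0); (0, 0, 0, 1, 1); (2, 0, 0, 0, 1))


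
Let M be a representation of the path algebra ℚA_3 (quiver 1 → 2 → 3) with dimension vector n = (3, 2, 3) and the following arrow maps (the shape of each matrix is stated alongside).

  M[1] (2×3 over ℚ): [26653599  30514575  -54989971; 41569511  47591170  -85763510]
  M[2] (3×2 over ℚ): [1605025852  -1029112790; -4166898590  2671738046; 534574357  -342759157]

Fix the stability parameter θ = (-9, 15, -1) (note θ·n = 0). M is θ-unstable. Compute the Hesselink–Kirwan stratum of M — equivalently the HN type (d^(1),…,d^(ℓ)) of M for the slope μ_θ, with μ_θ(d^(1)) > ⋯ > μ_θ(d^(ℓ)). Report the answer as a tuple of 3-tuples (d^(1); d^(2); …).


Via rank(M_{q-1}∘⋯∘M_p): M ≅ I[1,1], I[1,3]^2, I[3,3].
μ_θ-semistable layers: μ^(1)=7; μ^(2)=-1; μ^(3)=-9

((0, 2, 2); (0, 0, 1); (3, 0, 0))


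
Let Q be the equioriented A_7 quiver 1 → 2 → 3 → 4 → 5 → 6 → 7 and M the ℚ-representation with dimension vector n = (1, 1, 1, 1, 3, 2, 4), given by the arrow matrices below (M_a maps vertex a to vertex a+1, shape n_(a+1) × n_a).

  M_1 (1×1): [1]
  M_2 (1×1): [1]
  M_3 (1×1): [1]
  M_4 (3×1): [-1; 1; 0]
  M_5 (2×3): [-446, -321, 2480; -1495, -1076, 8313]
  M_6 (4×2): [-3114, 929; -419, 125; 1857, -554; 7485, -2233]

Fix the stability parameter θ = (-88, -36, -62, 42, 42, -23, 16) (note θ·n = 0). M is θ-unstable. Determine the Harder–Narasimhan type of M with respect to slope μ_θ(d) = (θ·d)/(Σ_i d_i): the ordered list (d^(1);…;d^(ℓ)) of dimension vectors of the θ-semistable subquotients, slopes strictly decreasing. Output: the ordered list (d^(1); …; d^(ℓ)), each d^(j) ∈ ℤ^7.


Barcode: M ≅ I[1,7], I[5,5], I[5,7], I[7,7]^2. HN layers by μ_θ (6 steps, strictly decreasing):
  μ^(1)=42; μ^(2)=77/4; μ^(3)=16; μ^(4)=19/2; μ^(5)=-49; μ^(6)=-88

((0, 0, 0, 0, 1, 0, 0); (0, 0, 0, 1, 1, 1, 1); (0, 0, 0, 0, 0, 0, 3); (0, 0, 0, 0, 1, 1, 0); (0, 1, 1, 0, 0, 0, 0); (1, 0, 0, 0, 0, 0, 0))


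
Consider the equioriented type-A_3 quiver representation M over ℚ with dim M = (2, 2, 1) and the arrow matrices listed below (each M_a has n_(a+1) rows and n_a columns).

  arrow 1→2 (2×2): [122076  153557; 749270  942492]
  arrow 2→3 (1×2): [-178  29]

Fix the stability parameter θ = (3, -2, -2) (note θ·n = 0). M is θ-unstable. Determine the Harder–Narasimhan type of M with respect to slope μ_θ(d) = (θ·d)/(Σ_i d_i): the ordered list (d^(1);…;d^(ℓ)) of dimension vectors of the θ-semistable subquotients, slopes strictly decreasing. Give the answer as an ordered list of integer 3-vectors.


Barcode: M ≅ I[1,2], I[1,3]. HN layers by μ_θ (2 steps, strictly decreasing):
  μ^(1)=1/2; μ^(2)=-1/3

((1, 1, 0); (1, 1, 1))


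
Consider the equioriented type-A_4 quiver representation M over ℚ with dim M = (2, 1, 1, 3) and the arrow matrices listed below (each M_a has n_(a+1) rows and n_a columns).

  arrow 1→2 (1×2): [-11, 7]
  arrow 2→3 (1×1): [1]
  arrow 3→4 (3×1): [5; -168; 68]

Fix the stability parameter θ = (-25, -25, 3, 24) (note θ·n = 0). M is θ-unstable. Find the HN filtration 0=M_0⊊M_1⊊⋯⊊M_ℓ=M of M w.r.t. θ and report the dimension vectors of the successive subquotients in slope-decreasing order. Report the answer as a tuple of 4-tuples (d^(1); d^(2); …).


Interval decomposition of M: I[1,1], I[1,4], I[4,4]^2.
HN type (ℓ=3): μ^(1)=24; μ^(2)=3; μ^(3)=-25

((0, 0, 0, 3); (0, 0, 1, 0); (2, 1, 0, 0))


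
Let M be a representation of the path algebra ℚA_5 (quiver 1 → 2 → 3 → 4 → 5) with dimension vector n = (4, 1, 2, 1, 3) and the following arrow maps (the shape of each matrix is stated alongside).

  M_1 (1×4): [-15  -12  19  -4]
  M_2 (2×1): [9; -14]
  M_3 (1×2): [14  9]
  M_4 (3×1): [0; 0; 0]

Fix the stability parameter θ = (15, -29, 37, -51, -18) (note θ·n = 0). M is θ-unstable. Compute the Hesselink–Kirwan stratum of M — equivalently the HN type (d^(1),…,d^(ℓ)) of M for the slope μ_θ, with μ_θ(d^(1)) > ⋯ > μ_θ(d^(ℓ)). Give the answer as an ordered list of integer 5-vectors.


Barcode: M ≅ I[1,1]^3, I[1,3], I[3,4], I[5,5]^3. HN layers by μ_θ (4 steps, strictly decreasing):
  μ^(1)=37; μ^(2)=15; μ^(3)=-7; μ^(4)=-18

((0, 0, 1, 0, 0); (3, 0, 0, 0, 0); (1, 1, 1, 1, 0); (0, 0, 0, 0, 3))


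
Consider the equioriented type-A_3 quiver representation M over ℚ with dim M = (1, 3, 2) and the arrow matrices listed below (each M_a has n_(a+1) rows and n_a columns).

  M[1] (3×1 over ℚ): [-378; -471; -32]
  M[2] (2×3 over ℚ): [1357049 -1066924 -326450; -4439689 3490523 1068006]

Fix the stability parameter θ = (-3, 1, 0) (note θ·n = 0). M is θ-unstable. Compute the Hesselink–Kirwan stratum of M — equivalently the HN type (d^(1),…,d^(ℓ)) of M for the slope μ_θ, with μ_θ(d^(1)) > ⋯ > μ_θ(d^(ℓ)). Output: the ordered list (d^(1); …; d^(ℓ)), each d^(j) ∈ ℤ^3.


Via rank(M_{q-1}∘⋯∘M_p): M ≅ I[1,3], I[2,2], I[2,3].
μ_θ-semistable layers: μ^(1)=1; μ^(2)=1/2; μ^(3)=-3

((0, 1, 0); (0, 2, 2); (1, 0, 0))


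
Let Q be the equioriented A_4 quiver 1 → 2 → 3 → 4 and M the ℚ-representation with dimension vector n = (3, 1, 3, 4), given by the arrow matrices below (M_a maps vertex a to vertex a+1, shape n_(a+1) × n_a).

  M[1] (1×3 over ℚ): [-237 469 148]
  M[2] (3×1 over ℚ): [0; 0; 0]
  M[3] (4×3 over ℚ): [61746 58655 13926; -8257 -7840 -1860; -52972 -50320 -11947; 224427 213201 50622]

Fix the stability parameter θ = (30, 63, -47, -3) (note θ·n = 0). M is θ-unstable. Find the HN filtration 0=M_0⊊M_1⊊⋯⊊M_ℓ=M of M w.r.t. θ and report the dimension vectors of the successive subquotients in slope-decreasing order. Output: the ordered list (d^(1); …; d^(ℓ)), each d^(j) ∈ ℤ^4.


Interval decomposition of M: I[1,1]^2, I[1,2], I[3,4]^3, I[4,4].
HN type (ℓ=4): μ^(1)=63; μ^(2)=30; μ^(3)=-3; μ^(4)=-47

((0, 1, 0, 0); (3, 0, 0, 0); (0, 0, 0, 4); (0, 0, 3, 0))


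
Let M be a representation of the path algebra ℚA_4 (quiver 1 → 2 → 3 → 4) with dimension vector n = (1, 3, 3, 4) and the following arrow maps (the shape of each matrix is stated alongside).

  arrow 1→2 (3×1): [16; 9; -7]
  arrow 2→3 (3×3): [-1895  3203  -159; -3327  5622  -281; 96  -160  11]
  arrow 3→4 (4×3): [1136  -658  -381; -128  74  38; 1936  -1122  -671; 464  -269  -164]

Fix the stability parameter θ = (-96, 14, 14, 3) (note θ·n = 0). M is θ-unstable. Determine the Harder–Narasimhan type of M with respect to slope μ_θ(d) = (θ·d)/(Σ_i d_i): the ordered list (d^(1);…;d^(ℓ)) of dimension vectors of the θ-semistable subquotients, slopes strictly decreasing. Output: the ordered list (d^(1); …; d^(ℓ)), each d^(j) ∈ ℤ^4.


Barcode: M ≅ I[1,4], I[2,3], I[2,4], I[4,4]^2. HN layers by μ_θ (4 steps, strictly decreasing):
  μ^(1)=14; μ^(2)=31/3; μ^(3)=3; μ^(4)=-96

((0, 1, 1, 0); (0, 2, 2, 2); (0, 0, 0, 2); (1, 0, 0, 0))


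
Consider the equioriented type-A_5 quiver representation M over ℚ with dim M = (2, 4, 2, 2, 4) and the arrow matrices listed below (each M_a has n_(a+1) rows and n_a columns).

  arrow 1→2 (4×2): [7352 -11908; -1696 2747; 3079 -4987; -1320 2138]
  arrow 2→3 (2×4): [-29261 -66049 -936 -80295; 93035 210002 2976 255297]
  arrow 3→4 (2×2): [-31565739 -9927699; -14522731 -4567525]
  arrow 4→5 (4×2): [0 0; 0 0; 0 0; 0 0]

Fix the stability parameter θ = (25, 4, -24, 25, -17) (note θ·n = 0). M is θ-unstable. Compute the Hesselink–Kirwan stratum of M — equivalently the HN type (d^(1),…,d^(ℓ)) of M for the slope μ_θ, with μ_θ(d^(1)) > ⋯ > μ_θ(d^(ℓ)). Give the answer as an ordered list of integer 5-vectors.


Interval decomposition of M: I[1,2], I[1,4], I[2,2], I[2,4], I[5,5]^4.
HN type (ℓ=6): μ^(1)=25; μ^(2)=29/2; μ^(3)=4; μ^(4)=5/3; μ^(5)=-10; μ^(6)=-17

((0, 0, 0, 2, 0); (1, 1, 0, 0, 0); (0, 1, 0, 0, 0); (1, 1, 1, 0, 0); (0, 1, 1, 0, 0); (0, 0, 0, 0, 4))


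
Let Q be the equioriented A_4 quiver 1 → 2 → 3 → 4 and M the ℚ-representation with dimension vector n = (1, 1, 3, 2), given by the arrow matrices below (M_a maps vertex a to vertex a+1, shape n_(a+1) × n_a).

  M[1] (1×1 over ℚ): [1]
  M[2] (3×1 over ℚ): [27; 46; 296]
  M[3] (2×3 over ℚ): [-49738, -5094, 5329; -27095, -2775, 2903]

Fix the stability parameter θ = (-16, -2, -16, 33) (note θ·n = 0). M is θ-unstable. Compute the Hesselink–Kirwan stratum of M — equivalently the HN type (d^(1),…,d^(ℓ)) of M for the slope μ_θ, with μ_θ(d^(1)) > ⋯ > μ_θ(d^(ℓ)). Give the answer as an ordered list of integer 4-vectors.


Via rank(M_{q-1}∘⋯∘M_p): M ≅ I[1,4], I[3,3], I[3,4].
μ_θ-semistable layers: μ^(1)=33; μ^(2)=-9; μ^(3)=-16

((0, 0, 0, 2); (0, 1, 1, 0); (1, 0, 2, 0))


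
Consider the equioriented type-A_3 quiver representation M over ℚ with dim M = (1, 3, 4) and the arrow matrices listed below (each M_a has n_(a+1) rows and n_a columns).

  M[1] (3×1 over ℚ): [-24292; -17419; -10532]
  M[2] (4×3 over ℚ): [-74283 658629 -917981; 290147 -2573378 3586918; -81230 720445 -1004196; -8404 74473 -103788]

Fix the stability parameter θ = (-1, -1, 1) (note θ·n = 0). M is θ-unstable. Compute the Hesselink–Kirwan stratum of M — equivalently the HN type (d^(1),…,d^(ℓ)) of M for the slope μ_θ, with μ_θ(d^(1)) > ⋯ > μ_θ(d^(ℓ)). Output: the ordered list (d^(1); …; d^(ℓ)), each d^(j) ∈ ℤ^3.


Interval decomposition of M: I[1,3], I[2,3]^2, I[3,3].
HN type (ℓ=2): μ^(1)=1; μ^(2)=-1

((0, 0, 4); (1, 3, 0))


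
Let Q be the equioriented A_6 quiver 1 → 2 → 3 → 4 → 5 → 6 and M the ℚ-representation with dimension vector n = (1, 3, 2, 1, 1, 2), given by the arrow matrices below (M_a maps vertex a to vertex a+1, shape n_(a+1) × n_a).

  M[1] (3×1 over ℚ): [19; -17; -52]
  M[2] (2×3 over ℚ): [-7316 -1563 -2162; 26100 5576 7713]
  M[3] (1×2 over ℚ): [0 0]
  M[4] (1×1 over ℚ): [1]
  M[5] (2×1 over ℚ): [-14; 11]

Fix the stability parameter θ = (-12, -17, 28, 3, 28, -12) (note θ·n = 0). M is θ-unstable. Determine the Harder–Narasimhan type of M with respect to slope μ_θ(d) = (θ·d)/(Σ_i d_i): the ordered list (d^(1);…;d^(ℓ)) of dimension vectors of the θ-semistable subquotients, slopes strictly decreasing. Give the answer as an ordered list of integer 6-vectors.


Interval decomposition of M: I[1,3], I[2,2], I[2,3], I[4,6], I[6,6].
HN type (ℓ=6): μ^(1)=28; μ^(2)=8; μ^(3)=3; μ^(4)=-12; μ^(5)=-29/2; μ^(6)=-17

((0, 0, 2, 0, 0, 0); (0, 0, 0, 0, 1, 1); (0, 0, 0, 1, 0, 0); (0, 0, 0, 0, 0, 1); (1, 1, 0, 0, 0, 0); (0, 2, 0, 0, 0, 0))


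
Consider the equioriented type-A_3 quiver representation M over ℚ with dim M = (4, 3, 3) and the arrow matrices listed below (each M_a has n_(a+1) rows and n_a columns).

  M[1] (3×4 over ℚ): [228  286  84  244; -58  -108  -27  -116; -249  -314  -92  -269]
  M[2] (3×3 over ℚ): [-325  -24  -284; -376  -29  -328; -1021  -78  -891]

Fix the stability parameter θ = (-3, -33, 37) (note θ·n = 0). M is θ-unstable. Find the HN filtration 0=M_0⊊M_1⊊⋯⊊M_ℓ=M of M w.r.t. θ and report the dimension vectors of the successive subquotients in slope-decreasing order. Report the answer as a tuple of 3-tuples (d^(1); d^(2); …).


Via rank(M_{q-1}∘⋯∘M_p): M ≅ I[1,1], I[1,3]^3.
μ_θ-semistable layers: μ^(1)=37; μ^(2)=-3; μ^(3)=-18

((0, 0, 3); (1, 0, 0); (3, 3, 0))


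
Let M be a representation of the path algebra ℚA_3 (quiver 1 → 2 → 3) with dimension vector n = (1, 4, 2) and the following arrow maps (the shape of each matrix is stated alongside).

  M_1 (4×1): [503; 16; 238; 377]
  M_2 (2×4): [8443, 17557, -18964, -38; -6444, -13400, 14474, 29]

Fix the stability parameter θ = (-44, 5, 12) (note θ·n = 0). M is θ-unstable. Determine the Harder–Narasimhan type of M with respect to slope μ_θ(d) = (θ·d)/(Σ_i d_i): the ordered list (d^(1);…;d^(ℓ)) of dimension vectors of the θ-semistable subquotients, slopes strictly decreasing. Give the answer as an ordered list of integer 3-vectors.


Via rank(M_{q-1}∘⋯∘M_p): M ≅ I[1,3], I[2,2]^2, I[2,3].
μ_θ-semistable layers: μ^(1)=12; μ^(2)=5; μ^(3)=-44

((0, 0, 2); (0, 4, 0); (1, 0, 0))


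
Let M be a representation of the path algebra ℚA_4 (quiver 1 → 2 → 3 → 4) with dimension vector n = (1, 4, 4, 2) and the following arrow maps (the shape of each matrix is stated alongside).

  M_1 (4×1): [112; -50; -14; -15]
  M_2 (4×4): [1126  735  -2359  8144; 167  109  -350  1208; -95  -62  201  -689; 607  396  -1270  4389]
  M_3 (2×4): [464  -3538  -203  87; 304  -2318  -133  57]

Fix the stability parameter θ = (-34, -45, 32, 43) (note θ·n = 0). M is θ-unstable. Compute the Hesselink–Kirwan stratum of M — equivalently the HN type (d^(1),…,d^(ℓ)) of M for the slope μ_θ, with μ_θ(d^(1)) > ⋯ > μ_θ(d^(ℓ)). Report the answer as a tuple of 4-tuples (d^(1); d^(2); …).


Barcode: M ≅ I[1,4], I[2,3]^3, I[4,4]. HN layers by μ_θ (4 steps, strictly decreasing):
  μ^(1)=43; μ^(2)=32; μ^(3)=-79/2; μ^(4)=-45

((0, 0, 0, 2); (0, 0, 4, 0); (1, 1, 0, 0); (0, 3, 0, 0))


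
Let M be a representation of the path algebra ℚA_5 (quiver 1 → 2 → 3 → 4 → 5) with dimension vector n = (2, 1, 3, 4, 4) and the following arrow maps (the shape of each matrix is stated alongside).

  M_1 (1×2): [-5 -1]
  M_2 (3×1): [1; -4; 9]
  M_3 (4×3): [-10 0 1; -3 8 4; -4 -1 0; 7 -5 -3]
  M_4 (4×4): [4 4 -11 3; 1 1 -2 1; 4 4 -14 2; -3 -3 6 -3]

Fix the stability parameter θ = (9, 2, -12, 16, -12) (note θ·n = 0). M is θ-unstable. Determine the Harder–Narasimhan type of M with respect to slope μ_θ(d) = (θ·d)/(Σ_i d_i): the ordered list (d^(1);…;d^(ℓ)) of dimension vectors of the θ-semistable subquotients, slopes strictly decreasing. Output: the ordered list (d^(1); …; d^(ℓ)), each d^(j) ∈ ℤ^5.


Via rank(M_{q-1}∘⋯∘M_p): M ≅ I[1,1], I[1,4], I[3,5]^2, I[4,4], I[5,5]^2.
μ_θ-semistable layers: μ^(1)=16; μ^(2)=9; μ^(3)=2; μ^(4)=-1/3; μ^(5)=-12

((0, 0, 0, 2, 0); (1, 0, 0, 0, 0); (0, 0, 0, 2, 2); (1, 1, 1, 0, 0); (0, 0, 2, 0, 2))


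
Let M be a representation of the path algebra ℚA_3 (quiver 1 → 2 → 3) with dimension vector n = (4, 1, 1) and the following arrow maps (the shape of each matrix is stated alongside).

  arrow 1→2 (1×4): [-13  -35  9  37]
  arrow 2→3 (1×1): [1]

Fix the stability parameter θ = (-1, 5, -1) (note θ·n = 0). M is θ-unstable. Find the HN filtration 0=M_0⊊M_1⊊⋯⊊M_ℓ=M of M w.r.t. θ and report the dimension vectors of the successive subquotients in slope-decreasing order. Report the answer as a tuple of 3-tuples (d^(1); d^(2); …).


Via rank(M_{q-1}∘⋯∘M_p): M ≅ I[1,1]^3, I[1,3].
μ_θ-semistable layers: μ^(1)=2; μ^(2)=-1

((0, 1, 1); (4, 0, 0))


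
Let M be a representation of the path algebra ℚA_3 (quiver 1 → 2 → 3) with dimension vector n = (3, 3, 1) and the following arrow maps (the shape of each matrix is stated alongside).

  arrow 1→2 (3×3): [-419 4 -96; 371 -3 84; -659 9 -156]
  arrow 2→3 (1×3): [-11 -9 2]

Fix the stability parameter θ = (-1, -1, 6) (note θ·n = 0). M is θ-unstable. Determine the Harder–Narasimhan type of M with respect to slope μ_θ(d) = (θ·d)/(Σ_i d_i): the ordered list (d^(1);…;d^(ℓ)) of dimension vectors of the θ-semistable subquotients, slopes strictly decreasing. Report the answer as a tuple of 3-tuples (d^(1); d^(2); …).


Via rank(M_{q-1}∘⋯∘M_p): M ≅ I[1,1], I[1,2], I[1,3], I[2,2].
μ_θ-semistable layers: μ^(1)=6; μ^(2)=-1

((0, 0, 1); (3, 3, 0))


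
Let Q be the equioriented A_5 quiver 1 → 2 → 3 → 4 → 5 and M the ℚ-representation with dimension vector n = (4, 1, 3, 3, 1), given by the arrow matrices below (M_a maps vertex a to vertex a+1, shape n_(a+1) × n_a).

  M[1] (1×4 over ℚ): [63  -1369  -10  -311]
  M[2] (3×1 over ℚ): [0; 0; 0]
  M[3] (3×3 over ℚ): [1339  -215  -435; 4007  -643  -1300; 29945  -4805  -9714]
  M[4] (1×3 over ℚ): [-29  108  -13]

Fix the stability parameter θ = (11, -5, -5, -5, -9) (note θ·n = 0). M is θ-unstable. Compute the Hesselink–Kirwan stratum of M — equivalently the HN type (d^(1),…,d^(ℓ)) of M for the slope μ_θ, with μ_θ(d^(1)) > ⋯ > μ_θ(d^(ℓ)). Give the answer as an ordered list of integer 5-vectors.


Via rank(M_{q-1}∘⋯∘M_p): M ≅ I[1,1]^3, I[1,2], I[3,4]^2, I[3,5].
μ_θ-semistable layers: μ^(1)=11; μ^(2)=3; μ^(3)=-5; μ^(4)=-19/3

((3, 0, 0, 0, 0); (1, 1, 0, 0, 0); (0, 0, 2, 2, 0); (0, 0, 1, 1, 1))


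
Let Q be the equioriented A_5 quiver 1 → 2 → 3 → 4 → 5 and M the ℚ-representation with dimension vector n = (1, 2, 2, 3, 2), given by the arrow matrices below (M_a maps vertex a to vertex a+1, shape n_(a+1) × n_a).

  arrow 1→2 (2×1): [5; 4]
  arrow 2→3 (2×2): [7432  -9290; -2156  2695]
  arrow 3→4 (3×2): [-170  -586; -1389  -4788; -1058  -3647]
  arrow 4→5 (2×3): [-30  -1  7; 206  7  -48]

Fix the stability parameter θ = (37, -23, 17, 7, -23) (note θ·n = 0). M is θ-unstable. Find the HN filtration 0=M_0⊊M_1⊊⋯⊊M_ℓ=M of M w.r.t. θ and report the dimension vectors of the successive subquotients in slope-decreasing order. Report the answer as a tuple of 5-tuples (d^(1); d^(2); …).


Via rank(M_{q-1}∘⋯∘M_p): M ≅ I[1,2], I[2,5], I[3,5], I[4,4].
μ_θ-semistable layers: μ^(1)=7; μ^(2)=1/3; μ^(3)=-23

((1, 1, 0, 1, 0); (0, 0, 2, 2, 2); (0, 1, 0, 0, 0))


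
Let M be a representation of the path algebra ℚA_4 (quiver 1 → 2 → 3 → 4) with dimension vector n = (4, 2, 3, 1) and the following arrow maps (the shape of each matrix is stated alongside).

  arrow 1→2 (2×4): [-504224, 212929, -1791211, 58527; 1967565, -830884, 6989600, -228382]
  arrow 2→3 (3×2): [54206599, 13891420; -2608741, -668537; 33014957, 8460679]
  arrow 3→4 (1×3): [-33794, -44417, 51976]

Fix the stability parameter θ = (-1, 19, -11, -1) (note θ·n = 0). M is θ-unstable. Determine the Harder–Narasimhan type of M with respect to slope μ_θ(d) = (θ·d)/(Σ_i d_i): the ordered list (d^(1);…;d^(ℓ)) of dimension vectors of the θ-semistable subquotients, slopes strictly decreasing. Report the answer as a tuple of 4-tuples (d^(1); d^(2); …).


Interval decomposition of M: I[1,1]^2, I[1,3], I[1,4], I[3,3].
HN type (ℓ=4): μ^(1)=4; μ^(2)=7/3; μ^(3)=-1; μ^(4)=-11

((0, 1, 1, 0); (0, 1, 1, 1); (4, 0, 0, 0); (0, 0, 1, 0))


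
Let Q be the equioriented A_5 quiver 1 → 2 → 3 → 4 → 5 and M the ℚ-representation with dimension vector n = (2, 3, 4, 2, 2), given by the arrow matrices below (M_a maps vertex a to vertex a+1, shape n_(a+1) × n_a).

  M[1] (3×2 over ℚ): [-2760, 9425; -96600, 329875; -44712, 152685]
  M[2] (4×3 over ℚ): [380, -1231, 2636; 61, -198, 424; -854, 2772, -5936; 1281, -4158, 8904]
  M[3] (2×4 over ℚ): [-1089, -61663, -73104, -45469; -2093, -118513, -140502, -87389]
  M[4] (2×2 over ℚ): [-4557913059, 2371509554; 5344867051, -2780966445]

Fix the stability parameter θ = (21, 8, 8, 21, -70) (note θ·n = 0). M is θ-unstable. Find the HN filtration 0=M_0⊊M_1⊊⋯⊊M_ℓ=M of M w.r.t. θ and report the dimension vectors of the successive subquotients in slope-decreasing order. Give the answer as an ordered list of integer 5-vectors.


Barcode: M ≅ I[1,1], I[1,5], I[2,2], I[2,5], I[3,3]^2. HN layers by μ_θ (4 steps, strictly decreasing):
  μ^(1)=21; μ^(2)=8; μ^(3)=-12/5; μ^(4)=-33/4

((1, 0, 0, 0, 0); (0, 1, 2, 0, 0); (1, 1, 1, 1, 1); (0, 1, 1, 1, 1))


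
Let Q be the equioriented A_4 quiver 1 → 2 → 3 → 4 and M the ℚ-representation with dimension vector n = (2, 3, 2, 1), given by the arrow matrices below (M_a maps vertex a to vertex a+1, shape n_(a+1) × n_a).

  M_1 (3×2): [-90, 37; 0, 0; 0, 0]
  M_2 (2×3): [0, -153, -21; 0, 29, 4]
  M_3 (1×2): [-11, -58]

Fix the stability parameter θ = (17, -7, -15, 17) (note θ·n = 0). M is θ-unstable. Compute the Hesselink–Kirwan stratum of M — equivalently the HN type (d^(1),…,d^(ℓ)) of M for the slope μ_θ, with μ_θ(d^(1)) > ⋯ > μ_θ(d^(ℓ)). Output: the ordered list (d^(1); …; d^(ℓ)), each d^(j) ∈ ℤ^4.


Via rank(M_{q-1}∘⋯∘M_p): M ≅ I[1,1], I[1,2], I[2,3], I[2,4].
μ_θ-semistable layers: μ^(1)=17; μ^(2)=5; μ^(3)=-11

((1, 0, 0, 1); (1, 1, 0, 0); (0, 2, 2, 0))


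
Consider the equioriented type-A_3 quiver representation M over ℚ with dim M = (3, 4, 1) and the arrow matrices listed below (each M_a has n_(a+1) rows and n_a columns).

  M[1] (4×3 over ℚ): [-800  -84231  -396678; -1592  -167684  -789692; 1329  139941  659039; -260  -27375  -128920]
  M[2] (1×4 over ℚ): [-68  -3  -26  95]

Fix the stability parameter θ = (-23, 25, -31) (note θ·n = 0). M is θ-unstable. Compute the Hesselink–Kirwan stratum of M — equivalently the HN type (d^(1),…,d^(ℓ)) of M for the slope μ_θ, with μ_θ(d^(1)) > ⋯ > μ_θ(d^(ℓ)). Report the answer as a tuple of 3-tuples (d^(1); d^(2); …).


Interval decomposition of M: I[1,2]^2, I[1,3], I[2,2].
HN type (ℓ=3): μ^(1)=25; μ^(2)=-3; μ^(3)=-23

((0, 3, 0); (0, 1, 1); (3, 0, 0))


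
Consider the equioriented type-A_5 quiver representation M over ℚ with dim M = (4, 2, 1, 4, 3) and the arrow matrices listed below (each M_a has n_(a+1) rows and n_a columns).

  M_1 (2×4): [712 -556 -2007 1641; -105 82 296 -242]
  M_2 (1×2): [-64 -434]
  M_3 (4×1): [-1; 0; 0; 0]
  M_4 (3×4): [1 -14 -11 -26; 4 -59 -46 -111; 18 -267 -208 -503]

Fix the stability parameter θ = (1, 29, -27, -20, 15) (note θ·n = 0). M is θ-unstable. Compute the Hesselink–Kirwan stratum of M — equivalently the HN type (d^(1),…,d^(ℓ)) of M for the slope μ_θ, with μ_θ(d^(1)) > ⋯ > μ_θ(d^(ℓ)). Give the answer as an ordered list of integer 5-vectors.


Via rank(M_{q-1}∘⋯∘M_p): M ≅ I[1,1]^2, I[1,2], I[1,5], I[4,4]^2, I[4,5], I[5,5].
μ_θ-semistable layers: μ^(1)=29; μ^(2)=15; μ^(3)=1; μ^(4)=-17/4; μ^(5)=-20

((0, 1, 0, 0, 0); (0, 0, 0, 0, 3); (3, 0, 0, 0, 0); (1, 1, 1, 1, 0); (0, 0, 0, 3, 0))


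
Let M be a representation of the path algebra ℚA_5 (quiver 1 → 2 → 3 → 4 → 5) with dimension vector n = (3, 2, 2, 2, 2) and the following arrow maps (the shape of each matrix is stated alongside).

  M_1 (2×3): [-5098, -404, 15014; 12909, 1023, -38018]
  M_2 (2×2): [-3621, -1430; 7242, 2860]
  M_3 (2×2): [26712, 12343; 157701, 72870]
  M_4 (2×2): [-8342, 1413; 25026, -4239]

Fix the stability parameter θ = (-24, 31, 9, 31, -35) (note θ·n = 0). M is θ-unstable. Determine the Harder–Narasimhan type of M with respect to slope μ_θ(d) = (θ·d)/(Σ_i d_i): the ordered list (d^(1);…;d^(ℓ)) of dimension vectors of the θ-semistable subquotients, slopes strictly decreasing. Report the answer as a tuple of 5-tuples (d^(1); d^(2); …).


Via rank(M_{q-1}∘⋯∘M_p): M ≅ I[1,1], I[1,2], I[1,5], I[3,4], I[5,5].
μ_θ-semistable layers: μ^(1)=31; μ^(2)=9; μ^(3)=-24; μ^(4)=-35

((0, 1, 0, 1, 0); (0, 1, 2, 1, 1); (3, 0, 0, 0, 0); (0, 0, 0, 0, 1))


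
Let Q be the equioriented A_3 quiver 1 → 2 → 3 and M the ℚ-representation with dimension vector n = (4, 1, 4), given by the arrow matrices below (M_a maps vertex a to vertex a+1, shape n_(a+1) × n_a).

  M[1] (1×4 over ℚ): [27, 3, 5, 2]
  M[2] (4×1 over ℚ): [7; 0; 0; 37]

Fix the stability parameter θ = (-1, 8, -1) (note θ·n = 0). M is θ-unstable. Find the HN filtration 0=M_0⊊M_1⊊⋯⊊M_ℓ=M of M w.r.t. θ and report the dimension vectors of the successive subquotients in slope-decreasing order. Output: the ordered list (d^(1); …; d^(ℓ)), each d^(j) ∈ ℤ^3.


Via rank(M_{q-1}∘⋯∘M_p): M ≅ I[1,1]^3, I[1,3], I[3,3]^3.
μ_θ-semistable layers: μ^(1)=7/2; μ^(2)=-1

((0, 1, 1); (4, 0, 3))
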